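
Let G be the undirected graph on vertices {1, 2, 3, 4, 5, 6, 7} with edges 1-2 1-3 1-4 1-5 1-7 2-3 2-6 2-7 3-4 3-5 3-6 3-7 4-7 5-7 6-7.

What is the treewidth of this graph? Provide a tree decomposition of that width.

Treewidth 3.
One such decomposition:
Bags: B1 = {1, 2, 3, 7}  B2 = {2, 3, 6, 7}  B3 = {1, 3, 4, 7}  B4 = {1, 3, 5, 7}
Tree: B1–B2, B1–B3, B3–B4

Every bag has size at most 4, so the width is 4 − 1 = 3 and tw(G) ≤ 3. Conversely, {1, 2, 3, 7} is a clique of size 4, and the vertices of any clique must share a bag in every tree decomposition; so some bag has ≥ 4 vertices and tw(G) ≥ 3. Combining the bounds, tw(G) = 3.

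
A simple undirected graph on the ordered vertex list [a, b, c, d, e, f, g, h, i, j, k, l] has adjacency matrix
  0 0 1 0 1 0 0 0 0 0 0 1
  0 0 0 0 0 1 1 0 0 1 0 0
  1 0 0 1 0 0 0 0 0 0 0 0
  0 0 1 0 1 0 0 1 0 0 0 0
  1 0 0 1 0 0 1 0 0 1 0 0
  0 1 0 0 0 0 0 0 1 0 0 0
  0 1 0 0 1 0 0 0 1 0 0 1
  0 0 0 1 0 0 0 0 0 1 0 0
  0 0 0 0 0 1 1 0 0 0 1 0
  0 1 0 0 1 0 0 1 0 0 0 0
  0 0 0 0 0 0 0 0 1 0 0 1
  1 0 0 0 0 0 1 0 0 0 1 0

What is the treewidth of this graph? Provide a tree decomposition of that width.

Treewidth 3.
Bags: B1 = {a, c, d, h}  B2 = {a, d, e, h}  B3 = {a, e, h, j}  B4 = {a, e, j, l}  B5 = {e, g, j, l}  B6 = {b, g, j, l}  B7 = {b, g, k, l}  B8 = {b, g, i, k}  B9 = {b, f, i, k}
Tree: B1–B2, B2–B3, B3–B4, B4–B5, B5–B6, B6–B7, B7–B8, B8–B9

Every bag has size at most 4, so the width is 4 − 1 = 3 and tw(G) ≤ 3. For the lower bound: the 4 vertex sets {c,d,h}, {a}, {e}, {b,g,j,l} are disjoint, each induces a connected subgraph, and every pair is joined by at least one edge of G. Contracting each set to a single vertex therefore yields K_{4} as a minor, and since treewidth is minor-monotone, tw(G) ≥ tw(K_{4}) = 3. The upper and lower bounds meet at 3, so that is the treewidth.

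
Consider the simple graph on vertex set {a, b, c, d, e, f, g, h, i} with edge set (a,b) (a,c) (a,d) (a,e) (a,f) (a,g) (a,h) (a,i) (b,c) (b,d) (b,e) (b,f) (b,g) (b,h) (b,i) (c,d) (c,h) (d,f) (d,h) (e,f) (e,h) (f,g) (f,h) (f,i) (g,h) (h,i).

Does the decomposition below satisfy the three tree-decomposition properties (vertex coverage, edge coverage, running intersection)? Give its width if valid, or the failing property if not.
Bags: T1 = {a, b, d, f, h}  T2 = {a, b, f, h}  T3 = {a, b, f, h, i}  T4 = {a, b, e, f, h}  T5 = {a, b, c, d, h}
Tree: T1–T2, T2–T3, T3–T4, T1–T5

A tree decomposition must satisfy three properties: every vertex lies in some bag; for every edge, both endpoints lie together in some bag; and for every vertex, the bags containing it form a connected subtree. Here vertex g appears in no bag, so the decomposition is invalid.

No — vertex g appears in no bag.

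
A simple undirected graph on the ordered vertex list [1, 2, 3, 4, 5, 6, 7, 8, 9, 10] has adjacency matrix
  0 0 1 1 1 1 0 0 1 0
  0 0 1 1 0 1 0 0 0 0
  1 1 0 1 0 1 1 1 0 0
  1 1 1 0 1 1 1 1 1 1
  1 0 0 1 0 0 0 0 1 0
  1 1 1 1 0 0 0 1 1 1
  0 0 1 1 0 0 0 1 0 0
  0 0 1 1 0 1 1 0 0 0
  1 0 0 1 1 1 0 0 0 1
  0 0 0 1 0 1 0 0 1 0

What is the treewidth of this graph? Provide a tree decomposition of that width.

Treewidth 3.
One optimal decomposition is:
Bags: B1 = {1, 3, 4, 6}  B2 = {1, 4, 6, 9}  B3 = {1, 4, 5, 9}  B4 = {3, 4, 6, 8}  B5 = {4, 6, 9, 10}  B6 = {3, 4, 7, 8}  B7 = {2, 3, 4, 6}
Tree: B1–B2, B2–B3, B1–B4, B2–B5, B4–B6, B1–B7

Each bag holds 4 vertices, so the decomposition has width 3, which upper-bounds the treewidth. Conversely, {1, 4, 5, 9} is a clique of size 4, and the vertices of any clique must share a bag in every tree decomposition; so some bag has ≥ 4 vertices and tw(G) ≥ 3. The upper and lower bounds meet at 3, so that is the treewidth.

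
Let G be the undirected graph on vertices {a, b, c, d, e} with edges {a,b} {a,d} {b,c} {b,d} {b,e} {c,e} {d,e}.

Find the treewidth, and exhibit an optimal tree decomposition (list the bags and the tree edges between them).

The largest bag has 3 vertices, giving width 2; this decomposition certifies tw(G) ≤ 2. On the other hand G contains the 3-clique {b, d, e}. A clique must lie in a single bag of any decomposition, so no decomposition can have width below 2. Hence tw(G) = 2 exactly.

Treewidth 2.
One such decomposition:
Bags: B1 = {b, d, e}  B2 = {b, c, e}  B3 = {a, b, d}
Tree: B1–B2, B1–B3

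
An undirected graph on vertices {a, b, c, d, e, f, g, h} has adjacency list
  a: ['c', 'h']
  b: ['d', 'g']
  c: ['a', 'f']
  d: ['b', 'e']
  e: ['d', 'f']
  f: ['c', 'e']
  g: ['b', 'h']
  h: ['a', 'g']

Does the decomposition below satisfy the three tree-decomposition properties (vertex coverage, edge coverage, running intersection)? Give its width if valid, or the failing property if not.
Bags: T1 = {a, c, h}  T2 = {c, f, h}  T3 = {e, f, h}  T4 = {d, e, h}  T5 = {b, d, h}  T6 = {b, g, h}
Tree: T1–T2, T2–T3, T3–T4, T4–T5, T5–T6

Yes; width 2.

Every vertex of G appears in some bag (union = {a, b, c, d, e, f, g, h}); every edge is covered by a bag; and for each vertex v the set of bags containing v is connected in the bag tree. The decomposition is therefore valid. The largest bag has 3 vertices, so the width is 2.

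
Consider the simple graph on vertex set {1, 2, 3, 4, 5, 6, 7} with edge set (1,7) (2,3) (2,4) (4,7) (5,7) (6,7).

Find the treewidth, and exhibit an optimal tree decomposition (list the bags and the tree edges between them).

Treewidth 1.
Bags: B1 = {6, 7}  B2 = {4, 7}  B3 = {2, 4}  B4 = {1, 7}  B5 = {2, 3}  B6 = {5, 7}
Tree: B1–B2, B2–B3, B2–B4, B3–B5, B1–B6

Each bag holds 2 vertices, so the decomposition has width 1, which upper-bounds the treewidth. Since G has at least one edge (e.g. 6–7), it is not an edgeless graph, so tw(G) ≥ 1. Therefore the treewidth is 1.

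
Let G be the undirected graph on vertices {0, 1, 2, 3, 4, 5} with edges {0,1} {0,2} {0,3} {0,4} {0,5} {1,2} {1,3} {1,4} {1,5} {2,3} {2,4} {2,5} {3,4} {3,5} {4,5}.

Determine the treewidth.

5

A width-5 tree decomposition is:
Bags: B1 = {0, 1, 2, 3, 4, 5}
Tree: (single bag)
With just one bag of size 6, the width is 6 − 1 = 5, so tw(G) ≤ 5. Conversely, {0, 1, 2, 3, 4, 5} is a clique of size 6, and the vertices of any clique must share a bag in every tree decomposition; so some bag has ≥ 6 vertices and tw(G) ≥ 5. Hence tw(G) = 5 exactly.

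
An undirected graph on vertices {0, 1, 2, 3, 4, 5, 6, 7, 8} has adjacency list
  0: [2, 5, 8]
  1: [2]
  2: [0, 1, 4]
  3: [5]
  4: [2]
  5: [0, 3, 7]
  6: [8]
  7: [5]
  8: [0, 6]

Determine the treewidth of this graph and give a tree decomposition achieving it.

Treewidth 1.
Bags: B1 = {0, 5}  B2 = {0, 2}  B3 = {3, 5}  B4 = {0, 8}  B5 = {1, 2}  B6 = {6, 8}  B7 = {5, 7}  B8 = {2, 4}
Tree: B1–B2, B1–B3, B2–B4, B2–B5, B4–B6, B3–B7, B2–B8

Every bag has size at most 2, so the width is 2 − 1 = 1 and tw(G) ≤ 1. Since G has at least one edge (e.g. 5–0), it is not an edgeless graph, so tw(G) ≥ 1. Hence tw(G) = 1 exactly.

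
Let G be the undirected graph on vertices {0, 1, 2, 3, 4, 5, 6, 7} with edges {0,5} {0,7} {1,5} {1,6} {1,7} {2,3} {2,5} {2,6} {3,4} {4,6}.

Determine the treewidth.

A width-2 tree decomposition is:
Bags: B1 = {3, 4, 6}  B2 = {2, 3, 6}  B3 = {1, 2, 6}  B4 = {1, 2, 5}  B5 = {1, 5, 7}  B6 = {0, 5, 7}
Tree: B1–B2, B2–B3, B3–B4, B4–B5, B5–B6
Every bag has size at most 3, so the width is 3 − 1 = 2 and tw(G) ≤ 2. The edges 4–3–2–6–4 form a cycle, so G is not a tree and its treewidth is at least 2. Combining the bounds, tw(G) = 2.

2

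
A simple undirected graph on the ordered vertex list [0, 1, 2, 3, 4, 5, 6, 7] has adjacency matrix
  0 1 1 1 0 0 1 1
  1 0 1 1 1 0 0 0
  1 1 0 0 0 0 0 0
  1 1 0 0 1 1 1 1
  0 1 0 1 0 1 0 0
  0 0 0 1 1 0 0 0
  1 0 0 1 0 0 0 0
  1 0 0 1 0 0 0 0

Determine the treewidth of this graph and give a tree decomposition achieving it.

Treewidth 2.
Bags: B1 = {0, 3, 7}  B2 = {0, 3, 6}  B3 = {0, 1, 3}  B4 = {1, 3, 4}  B5 = {3, 4, 5}  B6 = {0, 1, 2}
Tree: B1–B2, B1–B3, B3–B4, B4–B5, B3–B6

The largest bag has 3 vertices, giving width 2; this decomposition certifies tw(G) ≤ 2. Conversely, {0, 1, 2} is a clique of size 3, and the vertices of any clique must share a bag in every tree decomposition; so some bag has ≥ 3 vertices and tw(G) ≥ 2. Combining the bounds, tw(G) = 2.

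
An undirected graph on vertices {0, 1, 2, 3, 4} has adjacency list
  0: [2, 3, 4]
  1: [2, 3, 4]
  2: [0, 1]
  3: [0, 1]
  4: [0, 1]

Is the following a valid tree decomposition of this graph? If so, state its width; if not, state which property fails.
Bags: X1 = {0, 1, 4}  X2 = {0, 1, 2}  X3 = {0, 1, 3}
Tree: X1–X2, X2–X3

Yes; width 2.

Every vertex of G appears in some bag (union = {0, 1, 2, 3, 4}); every edge is covered by a bag; and for each vertex v the set of bags containing v is connected in the bag tree. The decomposition is therefore valid. The largest bag has 3 vertices, so the width is 2.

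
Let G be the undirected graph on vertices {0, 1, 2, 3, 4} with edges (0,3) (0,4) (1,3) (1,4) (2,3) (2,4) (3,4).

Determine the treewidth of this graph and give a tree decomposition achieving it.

Treewidth 2.
Bags: B1 = {0, 3, 4}  B2 = {1, 3, 4}  B3 = {2, 3, 4}
Tree: B1–B2, B2–B3

Every bag has size at most 3, so the width is 3 − 1 = 2 and tw(G) ≤ 2. For the lower bound, the 3 vertices {0, 3, 4} are pairwise adjacent, and any tree decomposition puts a clique entirely inside one bag — forcing width ≥ 2. Combining the bounds, tw(G) = 2.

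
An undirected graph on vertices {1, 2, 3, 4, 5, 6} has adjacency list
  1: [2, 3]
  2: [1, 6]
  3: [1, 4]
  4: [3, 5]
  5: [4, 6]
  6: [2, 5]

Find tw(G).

2

A width-2 tree decomposition is:
Bags: B1 = {1, 3, 4}  B2 = {1, 4, 5}  B3 = {1, 5, 6}  B4 = {1, 2, 6}
Tree: B1–B2, B2–B3, B3–B4
Each bag holds 3 vertices, so the decomposition has width 2, which upper-bounds the treewidth. The edges 1–3–4–5–6–2–1 form a cycle, so G is not a tree and its treewidth is at least 2. Hence tw(G) = 2 exactly.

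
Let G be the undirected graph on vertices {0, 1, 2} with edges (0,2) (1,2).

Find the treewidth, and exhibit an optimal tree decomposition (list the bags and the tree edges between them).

Every bag has size at most 2, so the width is 2 − 1 = 1 and tw(G) ≤ 1. G has an edge, so its treewidth is at least 1. Therefore the treewidth is 1.

Treewidth 1.
One optimal decomposition is:
Bags: B1 = {0, 2}  B2 = {1, 2}
Tree: B1–B2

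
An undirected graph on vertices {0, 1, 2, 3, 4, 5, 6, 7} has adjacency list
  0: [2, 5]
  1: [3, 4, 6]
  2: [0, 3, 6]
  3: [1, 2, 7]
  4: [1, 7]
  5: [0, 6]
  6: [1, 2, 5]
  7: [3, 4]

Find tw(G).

2

A width-2 tree decomposition is:
Bags: B1 = {0, 5, 6}  B2 = {0, 2, 6}  B3 = {1, 2, 6}  B4 = {1, 2, 3}  B5 = {1, 3, 4}  B6 = {3, 4, 7}
Tree: B1–B2, B2–B3, B3–B4, B4–B5, B5–B6
Every bag has size at most 3, so the width is 3 − 1 = 2 and tw(G) ≤ 2. Since 5–0–2–6–5 is a cycle in G, G is not acyclic. Forests are exactly the graphs of treewidth ≤ 1, so tw(G) ≥ 2. Hence tw(G) = 2 exactly.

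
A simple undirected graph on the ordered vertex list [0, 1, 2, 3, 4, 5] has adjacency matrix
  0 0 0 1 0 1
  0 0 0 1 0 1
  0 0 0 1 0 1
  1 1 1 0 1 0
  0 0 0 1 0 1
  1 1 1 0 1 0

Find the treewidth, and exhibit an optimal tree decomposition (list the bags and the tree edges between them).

The largest bag has 3 vertices, giving width 2; this decomposition certifies tw(G) ≤ 2. Since 4–3–1–5–4 is a cycle in G, G is not acyclic. Forests are exactly the graphs of treewidth ≤ 1, so tw(G) ≥ 2. Therefore the treewidth is 2.

Treewidth 2.
Bags: B1 = {3, 4, 5}  B2 = {1, 3, 5}  B3 = {2, 3, 5}  B4 = {0, 3, 5}
Tree: B1–B2, B2–B3, B3–B4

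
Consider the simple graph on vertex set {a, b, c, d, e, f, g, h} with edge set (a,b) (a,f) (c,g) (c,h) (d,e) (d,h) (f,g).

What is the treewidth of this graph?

A width-1 tree decomposition is:
Bags: B1 = {a, b}  B2 = {a, f}  B3 = {f, g}  B4 = {c, g}  B5 = {c, h}  B6 = {d, h}  B7 = {d, e}
Tree: B1–B2, B2–B3, B3–B4, B4–B5, B5–B6, B6–B7
Every bag has size at most 2, so the width is 2 − 1 = 1 and tw(G) ≤ 1. Any graph with an edge has treewidth ≥ 1, and G has the edge b–a. The upper and lower bounds meet at 1, so that is the treewidth.

1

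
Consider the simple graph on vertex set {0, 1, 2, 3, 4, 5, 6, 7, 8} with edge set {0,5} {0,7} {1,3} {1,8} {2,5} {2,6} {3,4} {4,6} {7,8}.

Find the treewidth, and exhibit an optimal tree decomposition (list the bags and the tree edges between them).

Each bag holds 3 vertices, so the decomposition has width 2, which upper-bounds the treewidth. For the lower bound, G contains the cycle 3–1–8–7–0–5–2–6–4–3, so G is not a forest; only forests have treewidth ≤ 1, hence tw(G) ≥ 2. Therefore the treewidth is 2.

Treewidth 2.
Bags: B1 = {1, 3, 8}  B2 = {3, 7, 8}  B3 = {0, 3, 7}  B4 = {0, 3, 5}  B5 = {2, 3, 5}  B6 = {2, 3, 6}  B7 = {3, 4, 6}
Tree: B1–B2, B2–B3, B3–B4, B4–B5, B5–B6, B6–B7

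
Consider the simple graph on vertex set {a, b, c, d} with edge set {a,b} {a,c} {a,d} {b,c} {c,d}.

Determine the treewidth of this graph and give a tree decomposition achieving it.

Every bag has size at most 3, so the width is 3 − 1 = 2 and tw(G) ≤ 2. On the other hand G contains the 3-clique {a, c, d}. A clique must lie in a single bag of any decomposition, so no decomposition can have width below 2. Therefore the treewidth is 2.

Treewidth 2.
One such decomposition:
Bags: B1 = {a, c, d}  B2 = {a, b, c}
Tree: B1–B2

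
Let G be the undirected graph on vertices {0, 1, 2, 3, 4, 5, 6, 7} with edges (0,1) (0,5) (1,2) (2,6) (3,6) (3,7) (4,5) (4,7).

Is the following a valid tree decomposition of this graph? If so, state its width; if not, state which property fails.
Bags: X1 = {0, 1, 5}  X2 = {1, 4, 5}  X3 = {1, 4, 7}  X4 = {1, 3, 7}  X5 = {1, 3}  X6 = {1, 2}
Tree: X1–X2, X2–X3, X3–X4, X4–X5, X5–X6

A tree decomposition must satisfy three properties: every vertex lies in some bag; for every edge, both endpoints lie together in some bag; and for every vertex, the bags containing it form a connected subtree. Here vertex 6 appears in no bag, so the decomposition is invalid.

No — vertex 6 appears in no bag.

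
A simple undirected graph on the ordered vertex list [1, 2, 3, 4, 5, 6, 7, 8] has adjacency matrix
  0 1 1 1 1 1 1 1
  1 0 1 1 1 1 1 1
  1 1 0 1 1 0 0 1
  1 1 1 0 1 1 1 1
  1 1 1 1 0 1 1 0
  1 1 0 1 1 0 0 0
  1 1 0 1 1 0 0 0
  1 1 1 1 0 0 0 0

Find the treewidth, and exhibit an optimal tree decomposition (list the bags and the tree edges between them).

Each bag holds 5 vertices, so the decomposition has width 4, which upper-bounds the treewidth. Conversely, {1, 2, 3, 4, 8} is a clique of size 5, and the vertices of any clique must share a bag in every tree decomposition; so some bag has ≥ 5 vertices and tw(G) ≥ 4. The upper and lower bounds meet at 4, so that is the treewidth.

Treewidth 4.
Bags: B1 = {1, 2, 3, 4, 5}  B2 = {1, 2, 3, 4, 8}  B3 = {1, 2, 4, 5, 7}  B4 = {1, 2, 4, 5, 6}
Tree: B1–B2, B1–B3, B3–B4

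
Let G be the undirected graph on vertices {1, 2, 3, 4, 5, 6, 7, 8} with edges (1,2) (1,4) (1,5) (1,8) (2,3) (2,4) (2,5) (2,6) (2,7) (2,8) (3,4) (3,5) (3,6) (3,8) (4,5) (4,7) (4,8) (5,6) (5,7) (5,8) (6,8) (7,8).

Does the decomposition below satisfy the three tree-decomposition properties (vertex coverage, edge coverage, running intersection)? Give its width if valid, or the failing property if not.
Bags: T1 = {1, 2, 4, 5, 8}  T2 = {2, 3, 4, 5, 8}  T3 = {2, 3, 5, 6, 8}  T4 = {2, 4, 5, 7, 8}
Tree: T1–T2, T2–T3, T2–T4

Checking the three conditions: (i) the bags cover all of {1, 2, 3, 4, 5, 6, 7, 8}; (ii) for each edge, some bag contains both endpoints; (iii) the bags containing any fixed vertex form a subtree. All hold, so the decomposition is valid with width 5 − 1 = 4.

Yes; width 4.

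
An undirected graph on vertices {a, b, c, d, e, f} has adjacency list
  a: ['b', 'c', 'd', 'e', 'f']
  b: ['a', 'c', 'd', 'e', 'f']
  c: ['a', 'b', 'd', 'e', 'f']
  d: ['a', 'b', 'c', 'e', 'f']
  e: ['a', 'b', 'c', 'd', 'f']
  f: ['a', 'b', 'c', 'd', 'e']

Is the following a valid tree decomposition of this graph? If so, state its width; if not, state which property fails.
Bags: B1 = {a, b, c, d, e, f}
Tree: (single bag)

Yes; width 5.

Checking the three conditions: (i) the bags cover all of {a, b, c, d, e, f}; (ii) for each edge, some bag contains both endpoints; (iii) the bags containing any fixed vertex form a subtree. All hold, so the decomposition is valid with width 6 − 1 = 5.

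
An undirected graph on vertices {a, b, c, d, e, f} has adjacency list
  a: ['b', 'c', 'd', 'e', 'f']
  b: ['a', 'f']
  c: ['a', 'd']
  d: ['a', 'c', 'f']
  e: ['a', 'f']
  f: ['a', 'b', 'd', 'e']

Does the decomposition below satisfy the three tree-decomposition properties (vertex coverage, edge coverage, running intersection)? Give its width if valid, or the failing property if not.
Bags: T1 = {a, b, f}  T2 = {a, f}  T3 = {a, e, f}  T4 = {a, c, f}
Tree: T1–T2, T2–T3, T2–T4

A tree decomposition must satisfy three properties: every vertex lies in some bag; for every edge, both endpoints lie together in some bag; and for every vertex, the bags containing it form a connected subtree. Here vertex d appears in no bag, so the decomposition is invalid.

No — vertex d appears in no bag.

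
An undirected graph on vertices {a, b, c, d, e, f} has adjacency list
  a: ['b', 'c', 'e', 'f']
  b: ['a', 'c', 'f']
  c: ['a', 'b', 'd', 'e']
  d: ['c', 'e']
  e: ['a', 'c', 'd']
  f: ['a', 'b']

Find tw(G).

A width-2 tree decomposition is:
Bags: B1 = {c, d, e}  B2 = {a, c, e}  B3 = {a, b, c}  B4 = {a, b, f}
Tree: B1–B2, B2–B3, B3–B4
Each bag holds 3 vertices, so the decomposition has width 2, which upper-bounds the treewidth. On the other hand G contains the 3-clique {c, d, e}. A clique must lie in a single bag of any decomposition, so no decomposition can have width below 2. The upper and lower bounds meet at 2, so that is the treewidth.

2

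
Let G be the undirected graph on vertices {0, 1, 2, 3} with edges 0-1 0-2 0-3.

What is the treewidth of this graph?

A width-1 tree decomposition is:
Bags: B1 = {0, 3}  B2 = {0, 2}  B3 = {0, 1}
Tree: B1–B2, B1–B3
Every bag has size at most 2, so the width is 2 − 1 = 1 and tw(G) ≤ 1. G has an edge, so its treewidth is at least 1. Combining the bounds, tw(G) = 1.

1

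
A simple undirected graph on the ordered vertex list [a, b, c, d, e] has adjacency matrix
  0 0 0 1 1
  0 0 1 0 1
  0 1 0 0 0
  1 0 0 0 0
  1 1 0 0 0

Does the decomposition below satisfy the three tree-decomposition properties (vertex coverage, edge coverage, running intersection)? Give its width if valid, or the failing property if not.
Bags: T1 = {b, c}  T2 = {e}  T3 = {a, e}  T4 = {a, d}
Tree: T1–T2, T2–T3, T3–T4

A tree decomposition must satisfy three properties: every vertex lies in some bag; for every edge, both endpoints lie together in some bag; and for every vertex, the bags containing it form a connected subtree. Here edge (b,e) lies in no bag, so the decomposition is invalid.

No — edge (b,e) lies in no bag.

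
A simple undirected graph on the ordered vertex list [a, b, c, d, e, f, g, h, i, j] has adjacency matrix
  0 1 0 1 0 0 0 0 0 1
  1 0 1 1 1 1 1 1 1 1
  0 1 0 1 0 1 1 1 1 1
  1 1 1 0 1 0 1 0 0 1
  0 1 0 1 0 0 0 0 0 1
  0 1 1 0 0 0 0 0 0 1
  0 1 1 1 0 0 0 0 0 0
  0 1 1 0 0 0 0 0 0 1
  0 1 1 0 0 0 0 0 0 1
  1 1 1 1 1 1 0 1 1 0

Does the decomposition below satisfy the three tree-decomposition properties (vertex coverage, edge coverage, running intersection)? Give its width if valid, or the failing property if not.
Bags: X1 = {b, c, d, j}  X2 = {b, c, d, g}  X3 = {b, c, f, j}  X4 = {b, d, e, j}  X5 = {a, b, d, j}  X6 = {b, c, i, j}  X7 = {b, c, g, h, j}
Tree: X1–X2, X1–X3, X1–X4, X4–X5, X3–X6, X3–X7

No — bags containing vertex g are not connected in the tree.

A tree decomposition must satisfy three properties: every vertex lies in some bag; for every edge, both endpoints lie together in some bag; and for every vertex, the bags containing it form a connected subtree. Here bags containing vertex g are not connected in the tree, so the decomposition is invalid.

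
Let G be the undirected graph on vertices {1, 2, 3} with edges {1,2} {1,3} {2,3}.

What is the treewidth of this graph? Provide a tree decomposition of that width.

Treewidth 2.
One optimal decomposition is:
Bags: B1 = {1, 2, 3}
Tree: (single bag)

With just one bag of size 3, the width is 3 − 1 = 2, so tw(G) ≤ 2. For the lower bound, the 3 vertices {1, 2, 3} are pairwise adjacent, and any tree decomposition puts a clique entirely inside one bag — forcing width ≥ 2. Hence tw(G) = 2 exactly.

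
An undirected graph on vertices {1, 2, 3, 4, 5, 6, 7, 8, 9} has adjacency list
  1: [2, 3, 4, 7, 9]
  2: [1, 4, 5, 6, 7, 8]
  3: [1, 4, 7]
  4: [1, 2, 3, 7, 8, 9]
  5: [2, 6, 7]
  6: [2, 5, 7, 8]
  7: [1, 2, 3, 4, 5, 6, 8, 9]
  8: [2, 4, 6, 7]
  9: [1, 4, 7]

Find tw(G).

3

A width-3 tree decomposition is:
Bags: B1 = {1, 2, 4, 7}  B2 = {2, 4, 7, 8}  B3 = {2, 6, 7, 8}  B4 = {2, 5, 6, 7}  B5 = {1, 4, 7, 9}  B6 = {1, 3, 4, 7}
Tree: B1–B2, B2–B3, B3–B4, B1–B5, B1–B6
Each bag holds 4 vertices, so the decomposition has width 3, which upper-bounds the treewidth. Conversely, {1, 4, 7, 9} is a clique of size 4, and the vertices of any clique must share a bag in every tree decomposition; so some bag has ≥ 4 vertices and tw(G) ≥ 3. Therefore the treewidth is 3.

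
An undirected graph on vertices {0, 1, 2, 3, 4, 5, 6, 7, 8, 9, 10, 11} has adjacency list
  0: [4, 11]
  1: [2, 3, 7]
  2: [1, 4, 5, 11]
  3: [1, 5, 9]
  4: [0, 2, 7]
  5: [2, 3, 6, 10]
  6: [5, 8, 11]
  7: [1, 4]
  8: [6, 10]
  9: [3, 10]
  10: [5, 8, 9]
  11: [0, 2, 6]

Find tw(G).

A width-3 tree decomposition is:
Bags: B1 = {0, 4, 7, 11}  B2 = {2, 4, 7, 11}  B3 = {1, 2, 7, 11}  B4 = {1, 2, 6, 11}  B5 = {1, 2, 5, 6}  B6 = {1, 3, 5, 6}  B7 = {3, 5, 6, 8}  B8 = {3, 5, 8, 10}  B9 = {3, 8, 9, 10}
Tree: B1–B2, B2–B3, B3–B4, B4–B5, B5–B6, B6–B7, B7–B8, B8–B9
The largest bag has 4 vertices, giving width 3; this decomposition certifies tw(G) ≤ 3. For the lower bound: the 4 vertex sets {0,4,7}, {11}, {2}, {1,3,5,6} are disjoint, each induces a connected subgraph, and every pair is joined by at least one edge of G. Contracting each set to a single vertex therefore yields K_{4} as a minor, and since treewidth is minor-monotone, tw(G) ≥ tw(K_{4}) = 3. Combining the bounds, tw(G) = 3.

3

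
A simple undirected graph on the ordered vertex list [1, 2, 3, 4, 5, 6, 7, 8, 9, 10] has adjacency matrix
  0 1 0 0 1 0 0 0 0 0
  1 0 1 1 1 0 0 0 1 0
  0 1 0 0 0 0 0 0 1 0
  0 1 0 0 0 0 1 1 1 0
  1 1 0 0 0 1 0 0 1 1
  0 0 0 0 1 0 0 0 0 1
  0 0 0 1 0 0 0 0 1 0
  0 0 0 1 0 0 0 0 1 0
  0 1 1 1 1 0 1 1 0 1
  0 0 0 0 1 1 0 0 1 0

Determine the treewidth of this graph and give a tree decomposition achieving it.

Treewidth 2.
Bags: B1 = {2, 4, 9}  B2 = {2, 5, 9}  B3 = {5, 9, 10}  B4 = {2, 3, 9}  B5 = {1, 2, 5}  B6 = {4, 7, 9}  B7 = {4, 8, 9}  B8 = {5, 6, 10}
Tree: B1–B2, B2–B3, B2–B4, B2–B5, B1–B6, B6–B7, B3–B8

Each bag holds 3 vertices, so the decomposition has width 2, which upper-bounds the treewidth. On the other hand G contains the 3-clique {1, 2, 5}. A clique must lie in a single bag of any decomposition, so no decomposition can have width below 2. The upper and lower bounds meet at 2, so that is the treewidth.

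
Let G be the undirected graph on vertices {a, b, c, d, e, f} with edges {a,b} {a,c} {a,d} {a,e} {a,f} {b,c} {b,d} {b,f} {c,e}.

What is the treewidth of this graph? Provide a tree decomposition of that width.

Treewidth 2.
Bags: B1 = {a, b, d}  B2 = {a, b, f}  B3 = {a, b, c}  B4 = {a, c, e}
Tree: B1–B2, B2–B3, B3–B4

Each bag holds 3 vertices, so the decomposition has width 2, which upper-bounds the treewidth. On the other hand G contains the 3-clique {a, c, e}. A clique must lie in a single bag of any decomposition, so no decomposition can have width below 2. The upper and lower bounds meet at 2, so that is the treewidth.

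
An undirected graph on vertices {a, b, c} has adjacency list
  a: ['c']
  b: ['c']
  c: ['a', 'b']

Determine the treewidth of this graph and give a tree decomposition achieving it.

Treewidth 1.
One optimal decomposition is:
Bags: B1 = {b, c}  B2 = {a, c}
Tree: B1–B2

The largest bag has 2 vertices, giving width 1; this decomposition certifies tw(G) ≤ 1. Since G has at least one edge (e.g. b–c), it is not an edgeless graph, so tw(G) ≥ 1. Therefore the treewidth is 1.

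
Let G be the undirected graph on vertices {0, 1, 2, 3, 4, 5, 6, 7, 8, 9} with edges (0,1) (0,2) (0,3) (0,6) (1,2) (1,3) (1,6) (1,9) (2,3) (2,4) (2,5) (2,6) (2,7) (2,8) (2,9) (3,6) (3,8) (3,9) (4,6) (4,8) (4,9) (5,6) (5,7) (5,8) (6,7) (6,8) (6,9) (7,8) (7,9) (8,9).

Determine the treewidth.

4

A width-4 tree decomposition is:
Bags: B1 = {2, 6, 7, 8, 9}  B2 = {2, 3, 6, 8, 9}  B3 = {2, 4, 6, 8, 9}  B4 = {2, 5, 6, 7, 8}  B5 = {1, 2, 3, 6, 9}  B6 = {0, 1, 2, 3, 6}
Tree: B1–B2, B1–B3, B1–B4, B2–B5, B5–B6
Every bag has size at most 5, so the width is 5 − 1 = 4 and tw(G) ≤ 4. For the lower bound, the 5 vertices {0, 1, 2, 3, 6} are pairwise adjacent, and any tree decomposition puts a clique entirely inside one bag — forcing width ≥ 4. Hence tw(G) = 4 exactly.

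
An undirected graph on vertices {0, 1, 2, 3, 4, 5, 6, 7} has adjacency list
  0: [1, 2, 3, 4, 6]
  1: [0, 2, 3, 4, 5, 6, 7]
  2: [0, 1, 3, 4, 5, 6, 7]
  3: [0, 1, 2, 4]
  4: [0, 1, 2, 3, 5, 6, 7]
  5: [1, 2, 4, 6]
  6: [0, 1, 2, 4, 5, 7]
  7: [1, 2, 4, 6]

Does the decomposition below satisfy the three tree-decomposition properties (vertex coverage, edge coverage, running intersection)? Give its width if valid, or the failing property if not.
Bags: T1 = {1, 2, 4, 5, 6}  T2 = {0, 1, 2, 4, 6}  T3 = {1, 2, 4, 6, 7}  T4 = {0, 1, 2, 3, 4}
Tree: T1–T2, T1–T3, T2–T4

Yes; width 4.

Checking the three conditions: (i) the bags cover all of {0, 1, 2, 3, 4, 5, 6, 7}; (ii) for each edge, some bag contains both endpoints; (iii) the bags containing any fixed vertex form a subtree. All hold, so the decomposition is valid with width 5 − 1 = 4.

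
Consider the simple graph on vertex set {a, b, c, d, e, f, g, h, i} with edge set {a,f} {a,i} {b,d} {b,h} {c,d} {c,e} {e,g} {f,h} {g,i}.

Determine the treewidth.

A width-2 tree decomposition is:
Bags: B1 = {a, f, i}  B2 = {f, g, i}  B3 = {e, f, g}  B4 = {c, e, f}  B5 = {c, d, f}  B6 = {b, d, f}  B7 = {b, f, h}
Tree: B1–B2, B2–B3, B3–B4, B4–B5, B5–B6, B6–B7
Each bag holds 3 vertices, so the decomposition has width 2, which upper-bounds the treewidth. For the lower bound, G contains the cycle f–a–i–g–e–c–d–b–h–f, so G is not a forest; only forests have treewidth ≤ 1, hence tw(G) ≥ 2. Therefore the treewidth is 2.

2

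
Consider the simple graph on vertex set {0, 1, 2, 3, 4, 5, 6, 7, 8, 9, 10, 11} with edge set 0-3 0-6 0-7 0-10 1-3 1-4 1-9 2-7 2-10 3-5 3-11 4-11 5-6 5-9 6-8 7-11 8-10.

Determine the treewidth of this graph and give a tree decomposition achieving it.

The largest bag has 4 vertices, giving width 3; this decomposition certifies tw(G) ≤ 3. For the lower bound: the 4 vertex sets {1,4,9}, {11}, {3}, {0,5,6,7} are disjoint, each induces a connected subgraph, and every pair is joined by at least one edge of G. Contracting each set to a single vertex therefore yields K_{4} as a minor, and since treewidth is minor-monotone, tw(G) ≥ tw(K_{4}) = 3. Hence tw(G) = 3 exactly.

Treewidth 3.
One such decomposition:
Bags: B1 = {1, 4, 9, 11}  B2 = {1, 3, 9, 11}  B3 = {3, 5, 9, 11}  B4 = {3, 5, 7, 11}  B5 = {0, 3, 5, 7}  B6 = {0, 5, 6, 7}  B7 = {0, 2, 6, 7}  B8 = {0, 2, 6, 10}  B9 = {2, 6, 8, 10}
Tree: B1–B2, B2–B3, B3–B4, B4–B5, B5–B6, B6–B7, B7–B8, B8–B9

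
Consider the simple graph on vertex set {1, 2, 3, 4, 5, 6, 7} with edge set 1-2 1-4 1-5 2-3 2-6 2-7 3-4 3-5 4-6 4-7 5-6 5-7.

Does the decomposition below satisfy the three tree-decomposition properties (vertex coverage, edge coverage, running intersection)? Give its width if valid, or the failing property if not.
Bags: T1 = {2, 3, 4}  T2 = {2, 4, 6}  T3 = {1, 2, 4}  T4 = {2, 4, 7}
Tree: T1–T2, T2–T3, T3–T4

A tree decomposition must satisfy three properties: every vertex lies in some bag; for every edge, both endpoints lie together in some bag; and for every vertex, the bags containing it form a connected subtree. Here vertex 5 appears in no bag, so the decomposition is invalid.

No — vertex 5 appears in no bag.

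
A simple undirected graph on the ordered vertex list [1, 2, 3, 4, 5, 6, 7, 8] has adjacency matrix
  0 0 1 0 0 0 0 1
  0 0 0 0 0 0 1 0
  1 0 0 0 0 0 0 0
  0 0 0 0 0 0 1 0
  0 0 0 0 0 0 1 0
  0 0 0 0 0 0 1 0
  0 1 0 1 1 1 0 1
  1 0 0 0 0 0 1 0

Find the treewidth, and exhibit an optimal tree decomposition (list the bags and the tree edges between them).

Treewidth 1.
One optimal decomposition is:
Bags: B1 = {2, 7}  B2 = {5, 7}  B3 = {7, 8}  B4 = {6, 7}  B5 = {1, 8}  B6 = {1, 3}  B7 = {4, 7}
Tree: B1–B2, B2–B3, B1–B4, B3–B5, B5–B6, B3–B7

Each bag holds 2 vertices, so the decomposition has width 1, which upper-bounds the treewidth. G has an edge, so its treewidth is at least 1. Therefore the treewidth is 1.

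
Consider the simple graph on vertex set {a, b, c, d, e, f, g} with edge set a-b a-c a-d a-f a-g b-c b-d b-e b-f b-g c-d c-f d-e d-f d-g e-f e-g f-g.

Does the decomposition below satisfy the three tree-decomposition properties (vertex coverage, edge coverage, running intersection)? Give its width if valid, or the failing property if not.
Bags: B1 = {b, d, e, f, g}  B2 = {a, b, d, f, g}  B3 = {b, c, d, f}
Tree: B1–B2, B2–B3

No — edge (a,c) lies in no bag.

A tree decomposition must satisfy three properties: every vertex lies in some bag; for every edge, both endpoints lie together in some bag; and for every vertex, the bags containing it form a connected subtree. Here edge (a,c) lies in no bag, so the decomposition is invalid.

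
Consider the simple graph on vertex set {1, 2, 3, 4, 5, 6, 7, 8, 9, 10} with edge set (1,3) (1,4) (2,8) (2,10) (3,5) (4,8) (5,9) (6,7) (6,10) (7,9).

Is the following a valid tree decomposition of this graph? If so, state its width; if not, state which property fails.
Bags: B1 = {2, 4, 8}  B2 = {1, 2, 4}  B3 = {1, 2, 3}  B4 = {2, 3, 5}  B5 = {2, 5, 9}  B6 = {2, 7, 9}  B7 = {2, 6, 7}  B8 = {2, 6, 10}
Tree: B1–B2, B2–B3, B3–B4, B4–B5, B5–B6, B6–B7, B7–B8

Yes; width 2.

Every vertex of G appears in some bag (union = {1, 2, 3, 4, 5, 6, 7, 8, 9, 10}); every edge is covered by a bag; and for each vertex v the set of bags containing v is connected in the bag tree. The decomposition is therefore valid. The largest bag has 3 vertices, so the width is 2.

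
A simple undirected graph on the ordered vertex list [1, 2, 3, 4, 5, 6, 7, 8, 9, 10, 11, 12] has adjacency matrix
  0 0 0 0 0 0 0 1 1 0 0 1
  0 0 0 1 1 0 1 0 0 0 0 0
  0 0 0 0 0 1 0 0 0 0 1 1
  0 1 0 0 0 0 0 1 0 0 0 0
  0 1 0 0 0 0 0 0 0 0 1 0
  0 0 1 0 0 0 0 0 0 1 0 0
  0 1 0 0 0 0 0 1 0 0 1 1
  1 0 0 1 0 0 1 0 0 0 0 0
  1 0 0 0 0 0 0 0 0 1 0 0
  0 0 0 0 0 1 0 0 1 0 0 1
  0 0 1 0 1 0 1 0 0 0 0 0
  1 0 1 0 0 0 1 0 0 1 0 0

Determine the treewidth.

3

A width-3 tree decomposition is:
Bags: B1 = {3, 6, 9, 10}  B2 = {3, 9, 10, 12}  B3 = {1, 3, 9, 12}  B4 = {1, 3, 11, 12}  B5 = {1, 7, 11, 12}  B6 = {1, 7, 8, 11}  B7 = {5, 7, 8, 11}  B8 = {2, 5, 7, 8}  B9 = {2, 4, 5, 8}
Tree: B1–B2, B2–B3, B3–B4, B4–B5, B5–B6, B6–B7, B7–B8, B8–B9
Every bag has size at most 4, so the width is 4 − 1 = 3 and tw(G) ≤ 3. For the lower bound: the 4 vertex sets {6,9,10}, {3}, {12}, {1,7,8,11} are disjoint, each induces a connected subgraph, and every pair is joined by at least one edge of G. Contracting each set to a single vertex therefore yields K_{4} as a minor, and since treewidth is minor-monotone, tw(G) ≥ tw(K_{4}) = 3. Hence tw(G) = 3 exactly.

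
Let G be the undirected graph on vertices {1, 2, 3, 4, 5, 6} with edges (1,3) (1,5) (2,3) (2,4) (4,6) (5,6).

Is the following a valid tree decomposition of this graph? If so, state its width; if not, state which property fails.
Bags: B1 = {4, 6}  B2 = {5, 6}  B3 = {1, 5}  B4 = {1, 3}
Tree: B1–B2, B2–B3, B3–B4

No — vertex 2 appears in no bag.

A tree decomposition must satisfy three properties: every vertex lies in some bag; for every edge, both endpoints lie together in some bag; and for every vertex, the bags containing it form a connected subtree. Here vertex 2 appears in no bag, so the decomposition is invalid.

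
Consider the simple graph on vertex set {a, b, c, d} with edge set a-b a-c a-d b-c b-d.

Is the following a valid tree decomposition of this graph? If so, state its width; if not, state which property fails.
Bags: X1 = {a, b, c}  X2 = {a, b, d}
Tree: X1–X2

Checking the three conditions: (i) the bags cover all of {a, b, c, d}; (ii) for each edge, some bag contains both endpoints; (iii) the bags containing any fixed vertex form a subtree. All hold, so the decomposition is valid with width 3 − 1 = 2.

Yes; width 2.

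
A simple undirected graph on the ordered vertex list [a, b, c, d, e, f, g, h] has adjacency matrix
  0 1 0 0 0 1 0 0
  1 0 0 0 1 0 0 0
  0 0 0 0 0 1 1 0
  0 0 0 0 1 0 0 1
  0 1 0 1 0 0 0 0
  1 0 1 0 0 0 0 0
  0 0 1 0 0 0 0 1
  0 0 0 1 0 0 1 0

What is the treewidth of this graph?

A width-2 tree decomposition is:
Bags: B1 = {c, f, g}  B2 = {f, g, h}  B3 = {d, f, h}  B4 = {d, e, f}  B5 = {b, e, f}  B6 = {a, b, f}
Tree: B1–B2, B2–B3, B3–B4, B4–B5, B5–B6
Each bag holds 3 vertices, so the decomposition has width 2, which upper-bounds the treewidth. For the lower bound, G contains the cycle f–c–g–h–d–e–b–a–f, so G is not a forest; only forests have treewidth ≤ 1, hence tw(G) ≥ 2. The upper and lower bounds meet at 2, so that is the treewidth.

2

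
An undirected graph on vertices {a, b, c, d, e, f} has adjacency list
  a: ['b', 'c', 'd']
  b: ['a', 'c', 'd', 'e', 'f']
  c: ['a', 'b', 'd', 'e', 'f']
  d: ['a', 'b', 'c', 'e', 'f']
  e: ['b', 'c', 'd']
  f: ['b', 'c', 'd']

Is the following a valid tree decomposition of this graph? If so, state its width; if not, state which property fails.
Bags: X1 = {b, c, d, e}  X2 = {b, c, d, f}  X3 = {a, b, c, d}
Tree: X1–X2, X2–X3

Checking the three conditions: (i) the bags cover all of {a, b, c, d, e, f}; (ii) for each edge, some bag contains both endpoints; (iii) the bags containing any fixed vertex form a subtree. All hold, so the decomposition is valid with width 4 − 1 = 3.

Yes; width 3.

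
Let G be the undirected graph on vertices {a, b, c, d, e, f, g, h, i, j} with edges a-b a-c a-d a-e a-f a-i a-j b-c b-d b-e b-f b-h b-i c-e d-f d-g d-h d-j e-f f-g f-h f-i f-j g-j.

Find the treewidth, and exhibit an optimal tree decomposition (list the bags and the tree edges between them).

Treewidth 3.
One optimal decomposition is:
Bags: B1 = {a, d, f, j}  B2 = {a, b, d, f}  B3 = {a, b, f, i}  B4 = {a, b, e, f}  B5 = {b, d, f, h}  B6 = {d, f, g, j}  B7 = {a, b, c, e}
Tree: B1–B2, B2–B3, B3–B4, B2–B5, B1–B6, B4–B7

Every bag has size at most 4, so the width is 4 − 1 = 3 and tw(G) ≤ 3. Conversely, {a, b, c, e} is a clique of size 4, and the vertices of any clique must share a bag in every tree decomposition; so some bag has ≥ 4 vertices and tw(G) ≥ 3. Hence tw(G) = 3 exactly.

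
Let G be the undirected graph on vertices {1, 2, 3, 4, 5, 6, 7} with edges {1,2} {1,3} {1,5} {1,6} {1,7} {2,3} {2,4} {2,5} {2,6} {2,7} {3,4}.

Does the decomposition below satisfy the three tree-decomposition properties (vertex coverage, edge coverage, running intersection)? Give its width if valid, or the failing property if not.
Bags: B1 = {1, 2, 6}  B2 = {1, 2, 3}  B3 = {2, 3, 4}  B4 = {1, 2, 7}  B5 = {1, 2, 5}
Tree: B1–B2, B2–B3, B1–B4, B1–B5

Yes; width 2.

Vertex coverage: the bags together contain {1, 2, 3, 4, 5, 6, 7}, the full vertex set. Edge coverage: each edge of G has both endpoints in at least one bag. Running intersection: for every vertex, the bags containing it form a connected subtree. All three properties hold, so this is a valid tree decomposition of width max|bag| − 1 = 2, and hence tw(G) ≤ 2.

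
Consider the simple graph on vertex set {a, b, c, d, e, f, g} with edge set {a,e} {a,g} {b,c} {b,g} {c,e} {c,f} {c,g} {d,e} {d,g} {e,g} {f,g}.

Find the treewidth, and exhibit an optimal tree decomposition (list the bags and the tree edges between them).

Each bag holds 3 vertices, so the decomposition has width 2, which upper-bounds the treewidth. On the other hand G contains the 3-clique {d, e, g}. A clique must lie in a single bag of any decomposition, so no decomposition can have width below 2. The upper and lower bounds meet at 2, so that is the treewidth.

Treewidth 2.
Bags: B1 = {b, c, g}  B2 = {c, e, g}  B3 = {a, e, g}  B4 = {d, e, g}  B5 = {c, f, g}
Tree: B1–B2, B2–B3, B3–B4, B2–B5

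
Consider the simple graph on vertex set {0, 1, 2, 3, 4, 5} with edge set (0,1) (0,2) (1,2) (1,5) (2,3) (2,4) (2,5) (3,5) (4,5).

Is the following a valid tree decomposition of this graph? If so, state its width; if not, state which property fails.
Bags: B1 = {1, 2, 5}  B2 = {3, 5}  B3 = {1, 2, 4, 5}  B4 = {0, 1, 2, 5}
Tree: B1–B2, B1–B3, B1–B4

No — edge (2,3) lies in no bag.

A tree decomposition must satisfy three properties: every vertex lies in some bag; for every edge, both endpoints lie together in some bag; and for every vertex, the bags containing it form a connected subtree. Here edge (2,3) lies in no bag, so the decomposition is invalid.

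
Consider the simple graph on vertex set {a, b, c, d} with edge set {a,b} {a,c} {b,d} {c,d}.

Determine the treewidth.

2

A width-2 tree decomposition is:
Bags: B1 = {b, c, d}  B2 = {a, b, c}
Tree: B1–B2
Every bag has size at most 3, so the width is 3 − 1 = 2 and tw(G) ≤ 2. The edges b–d–c–a–b form a cycle, so G is not a tree and its treewidth is at least 2. Hence tw(G) = 2 exactly.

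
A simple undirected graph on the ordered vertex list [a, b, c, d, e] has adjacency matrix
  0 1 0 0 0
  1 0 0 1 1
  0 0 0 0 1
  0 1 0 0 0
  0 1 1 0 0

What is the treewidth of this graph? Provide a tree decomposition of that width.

The largest bag has 2 vertices, giving width 1; this decomposition certifies tw(G) ≤ 1. G has an edge, so its treewidth is at least 1. Hence tw(G) = 1 exactly.

Treewidth 1.
Bags: B1 = {a, b}  B2 = {b, e}  B3 = {b, d}  B4 = {c, e}
Tree: B1–B2, B1–B3, B2–B4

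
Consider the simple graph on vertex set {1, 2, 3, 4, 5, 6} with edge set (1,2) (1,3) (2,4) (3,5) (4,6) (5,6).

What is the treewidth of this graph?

A width-2 tree decomposition is:
Bags: B1 = {1, 2, 4}  B2 = {1, 3, 4}  B3 = {3, 4, 5}  B4 = {4, 5, 6}
Tree: B1–B2, B2–B3, B3–B4
The largest bag has 3 vertices, giving width 2; this decomposition certifies tw(G) ≤ 2. The edges 4–2–1–3–5–6–4 form a cycle, so G is not a tree and its treewidth is at least 2. Combining the bounds, tw(G) = 2.

2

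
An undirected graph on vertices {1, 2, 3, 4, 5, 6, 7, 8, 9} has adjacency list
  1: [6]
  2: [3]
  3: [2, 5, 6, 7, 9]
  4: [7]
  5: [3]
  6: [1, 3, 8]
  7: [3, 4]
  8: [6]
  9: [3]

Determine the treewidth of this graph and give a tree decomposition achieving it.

Treewidth 1.
Bags: B1 = {3, 9}  B2 = {3, 6}  B3 = {3, 7}  B4 = {2, 3}  B5 = {1, 6}  B6 = {6, 8}  B7 = {4, 7}  B8 = {3, 5}
Tree: B1–B2, B2–B3, B1–B4, B2–B5, B2–B6, B3–B7, B3–B8

Each bag holds 2 vertices, so the decomposition has width 1, which upper-bounds the treewidth. Any graph with an edge has treewidth ≥ 1, and G has the edge 9–3. Therefore the treewidth is 1.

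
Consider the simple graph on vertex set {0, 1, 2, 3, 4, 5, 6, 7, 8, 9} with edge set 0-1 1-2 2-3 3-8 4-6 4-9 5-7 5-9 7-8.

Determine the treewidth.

1

A width-1 tree decomposition is:
Bags: B1 = {4, 6}  B2 = {4, 9}  B3 = {5, 9}  B4 = {5, 7}  B5 = {7, 8}  B6 = {3, 8}  B7 = {2, 3}  B8 = {1, 2}  B9 = {0, 1}
Tree: B1–B2, B2–B3, B3–B4, B4–B5, B5–B6, B6–B7, B7–B8, B8–B9
Every bag has size at most 2, so the width is 2 − 1 = 1 and tw(G) ≤ 1. Any graph with an edge has treewidth ≥ 1, and G has the edge 6–4. Hence tw(G) = 1 exactly.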